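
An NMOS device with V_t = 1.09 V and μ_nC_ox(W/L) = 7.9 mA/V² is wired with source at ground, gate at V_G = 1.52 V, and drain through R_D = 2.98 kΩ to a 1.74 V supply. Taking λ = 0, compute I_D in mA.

I_D = 0.517 mA

V_GS = V_G = 1.52 V, so V_ov = 1.52 − 1.09 = 0.43 V.
Assume saturation: I_D = ½ k_n V_ov² = 0.5 × 7.9 × 0.43² = 0.73 mA, giving V_DS = V_DD − I_D R_D = 1.74 − 0.73 × 2.98 = -0.436 V.
But -0.436 V < V_ov = 0.43 V, so the device is actually in triode.
In triode I_D = k_n[V_ov V_DS − ½ V_DS²] and I_D = (V_DD − V_DS)/R_D. Equating: 11.8 V_DS² − 11.12 V_DS + 1.74 = 0, giving V_DS = 0.198 V (the root below V_ov).
I_D = (1.74 − 0.198) / 2.98 = 0.517 mA.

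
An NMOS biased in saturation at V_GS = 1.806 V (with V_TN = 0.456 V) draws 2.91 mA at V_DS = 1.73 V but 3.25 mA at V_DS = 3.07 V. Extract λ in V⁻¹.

With V_GS fixed, I_D ∝ (1 + λ V_DS) in saturation, so I_D2/I_D1 = (1 + λ V_DS2)/(1 + λ V_DS1).
3.25/2.91 = 1.117 = (1 + 3.07 λ)/(1 + 1.73 λ).
Solving: λ (I_D1 V_DS2 − I_D2 V_DS1) = I_D2 − I_D1, so λ = (3.25 − 2.91) / (2.91 × 3.07 − 3.25 × 1.73) = 0.34 / 3.31 = 0.103 V⁻¹.

λ = 0.103 V⁻¹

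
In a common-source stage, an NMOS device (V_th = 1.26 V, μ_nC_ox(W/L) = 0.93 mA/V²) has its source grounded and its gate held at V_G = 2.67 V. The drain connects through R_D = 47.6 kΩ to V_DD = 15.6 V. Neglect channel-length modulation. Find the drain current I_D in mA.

I_D = 0.322 mA

V_GS = V_G = 2.67 V, so V_ov = 2.67 − 1.26 = 1.41 V.
Assume saturation: I_D = ½ k_n V_ov² = 0.5 × 0.93 × 1.41² = 0.924 mA, giving V_DS = V_DD − I_D R_D = 15.6 − 0.924 × 47.6 = -28.4 V.
But -28.4 V < V_ov = 1.41 V, so the device is actually in triode.
In triode I_D = k_n[V_ov V_DS − ½ V_DS²] and I_D = (V_DD − V_DS)/R_D. Equating: 22.1 V_DS² − 63.42 V_DS + 15.6 = 0, giving V_DS = 0.272 V (the root below V_ov).
I_D = (15.6 − 0.272) / 47.6 = 0.322 mA.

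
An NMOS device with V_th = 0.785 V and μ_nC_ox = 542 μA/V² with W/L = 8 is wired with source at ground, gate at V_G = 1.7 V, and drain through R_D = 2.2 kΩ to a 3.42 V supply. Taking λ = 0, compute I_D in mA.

I_D = 1.35 mA

V_GS = V_G = 1.7 V, so V_ov = 1.7 − 0.785 = 0.915 V.
k_n = μ_nC_ox · (W/L) = 4.336 mA/V².
Assume saturation: I_D = ½ k_n V_ov² = 0.5 × 4.336 × 0.915² = 1.82 mA, giving V_DS = V_DD − I_D R_D = 3.42 − 1.82 × 2.2 = -0.573 V.
But -0.573 V < V_ov = 0.915 V, so the device is actually in triode.
In triode I_D = k_n[V_ov V_DS − ½ V_DS²] and I_D = (V_DD − V_DS)/R_D. Equating: 4.77 V_DS² − 9.728 V_DS + 3.42 = 0, giving V_DS = 0.451 V (the root below V_ov).
I_D = (3.42 − 0.451) / 2.2 = 1.35 mA.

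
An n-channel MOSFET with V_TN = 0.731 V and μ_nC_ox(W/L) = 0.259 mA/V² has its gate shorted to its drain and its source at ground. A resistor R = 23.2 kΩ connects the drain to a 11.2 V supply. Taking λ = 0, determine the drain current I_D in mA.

With gate tied to drain, V_GS = V_DS ≥ V_GS − V_TN, so the device is in saturation.
KCL at the drain: ½ k_n (V_GS − V_TN)² = (V_DD − V_GS)/R.
Let x = V_GS − 0.731. Then 3 x² + x − 10.47 = 0, giving x = 1.71 V (positive root), so V_GS = 2.44 V.
I_D = (V_DD − V_GS)/R = (11.2 − 2.44) / 23.2 = 0.378 mA.

I_D = 0.378 mA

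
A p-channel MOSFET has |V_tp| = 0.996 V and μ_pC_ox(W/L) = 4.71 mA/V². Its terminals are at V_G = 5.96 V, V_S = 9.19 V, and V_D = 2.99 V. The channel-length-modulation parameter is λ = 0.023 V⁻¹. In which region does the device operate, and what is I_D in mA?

V_SG = V_S − V_G = 9.19 − 5.96 = 3.23 V; V_SD = V_S − V_D = 9.19 − 2.99 = 6.2 V.
V_ov = V_SG − |V_tp| = 3.23 − 0.996 = 2.23 V.
Since V_SD = 6.2 V ≥ V_ov = 2.23 V, the device is in saturation.
I_D = ½ k_p V_ov² (1 + λ V_SD) = 0.5 × 4.71 × 2.23² × (1 + 0.023 × 6.2) = 13.4 mA.

Saturation; I_D = 13.4 mA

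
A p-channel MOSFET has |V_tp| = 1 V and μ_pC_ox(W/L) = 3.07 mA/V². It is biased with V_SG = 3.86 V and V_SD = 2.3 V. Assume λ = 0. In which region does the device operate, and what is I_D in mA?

V_ov = V_SG − |V_tp| = 3.86 − 1 = 2.86 V.
Since V_SD = 2.3 V < V_ov = 2.86 V, the device is in the triode region.
I_D = k_p [V_ov · V_SD − ½ V_SD²] = 3.07 × [2.86 × 2.3 − 0.5 × 2.3²] = 12.1 mA.

Triode; I_D = 12.1 mA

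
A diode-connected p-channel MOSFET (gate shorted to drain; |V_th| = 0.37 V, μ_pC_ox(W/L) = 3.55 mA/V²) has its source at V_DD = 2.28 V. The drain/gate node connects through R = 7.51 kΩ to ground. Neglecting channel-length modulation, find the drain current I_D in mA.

I_D = 0.209 mA

With gate tied to drain, V_SG = V_SD ≥ V_SG − |V_th|, so the device is in saturation.
KCL at the drain: ½ k_p (V_SG − |V_th|)² = (V_DD − V_SG)/R.
Let x = V_SG − 0.37. Then 13.3 x² + x − 1.91 = 0, giving x = 0.343 V (positive root), so V_SG = 0.713 V.
I_D = (V_DD − V_SG)/R = (2.28 − 0.713) / 7.51 = 0.209 mA.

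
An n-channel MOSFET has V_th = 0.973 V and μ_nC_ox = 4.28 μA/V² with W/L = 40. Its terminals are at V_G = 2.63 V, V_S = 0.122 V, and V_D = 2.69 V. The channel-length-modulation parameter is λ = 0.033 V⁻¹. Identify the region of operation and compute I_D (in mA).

V_GS = V_G − V_S = 2.63 − 0.122 = 2.51 V; V_DS = V_D − V_S = 2.69 − 0.122 = 2.57 V.
k_n = μ_nC_ox · (W/L) = 0.1712 mA/V².
V_ov = V_GS − V_th = 2.51 − 0.973 = 1.54 V.
Since V_DS = 2.57 V ≥ V_ov = 1.54 V, the device is in saturation.
I_D = ½ k_n V_ov² (1 + λ V_DS) = 0.5 × 0.1712 × 1.54² × (1 + 0.033 × 2.57) = 0.219 mA.

Saturation; I_D = 0.219 mA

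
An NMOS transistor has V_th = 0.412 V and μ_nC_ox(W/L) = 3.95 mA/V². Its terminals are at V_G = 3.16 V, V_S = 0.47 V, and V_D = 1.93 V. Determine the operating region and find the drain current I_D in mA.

Triode; I_D = 8.93 mA

V_GS = V_G − V_S = 3.16 − 0.47 = 2.69 V; V_DS = V_D − V_S = 1.93 − 0.47 = 1.46 V.
V_ov = V_GS − V_th = 2.69 − 0.412 = 2.28 V.
Since V_DS = 1.46 V < V_ov = 2.28 V, the device is in the triode region.
I_D = k_n [V_ov · V_DS − ½ V_DS²] = 3.95 × [2.28 × 1.46 − 0.5 × 1.46²] = 8.93 mA.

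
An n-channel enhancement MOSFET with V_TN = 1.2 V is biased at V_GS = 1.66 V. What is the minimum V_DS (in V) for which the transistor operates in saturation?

The boundary between triode and saturation is V_DS = V_GS − V_TN = V_ov.
V_ov = 1.66 − 1.2 = 0.46 V.

V_DS,sat = 0.460 V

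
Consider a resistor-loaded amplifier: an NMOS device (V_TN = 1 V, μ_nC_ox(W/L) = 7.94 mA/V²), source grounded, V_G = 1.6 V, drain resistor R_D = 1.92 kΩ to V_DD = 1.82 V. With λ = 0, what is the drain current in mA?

V_GS = V_G = 1.6 V, so V_ov = 1.6 − 1 = 0.6 V.
Assume saturation: I_D = ½ k_n V_ov² = 0.5 × 7.94 × 0.6² = 1.43 mA, giving V_DS = V_DD − I_D R_D = 1.82 − 1.43 × 1.92 = -0.924 V.
But -0.924 V < V_ov = 0.6 V, so the device is actually in triode.
In triode I_D = k_n[V_ov V_DS − ½ V_DS²] and I_D = (V_DD − V_DS)/R_D. Equating: 7.62 V_DS² − 10.15 V_DS + 1.82 = 0, giving V_DS = 0.214 V (the root below V_ov).
I_D = (1.82 − 0.214) / 1.92 = 0.837 mA.

I_D = 0.837 mA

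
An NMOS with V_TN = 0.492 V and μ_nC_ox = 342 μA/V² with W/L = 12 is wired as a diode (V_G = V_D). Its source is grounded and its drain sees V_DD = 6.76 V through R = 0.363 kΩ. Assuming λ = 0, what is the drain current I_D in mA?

I_D = 10.9 mA

With gate tied to drain, V_GS = V_DS ≥ V_GS − V_TN, so the device is in saturation.
k_n = μ_nC_ox · (W/L) = 4.104 mA/V².
KCL at the drain: ½ k_n (V_GS − V_TN)² = (V_DD − V_GS)/R.
Let x = V_GS − 0.492. Then 0.745 x² + x − 6.268 = 0, giving x = 2.31 V (positive root), so V_GS = 2.8 V.
I_D = (V_DD − V_GS)/R = (6.76 − 2.8) / 0.363 = 10.9 mA.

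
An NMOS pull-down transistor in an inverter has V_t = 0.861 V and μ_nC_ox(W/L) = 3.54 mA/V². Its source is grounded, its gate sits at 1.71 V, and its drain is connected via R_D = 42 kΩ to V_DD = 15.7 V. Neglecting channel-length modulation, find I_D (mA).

V_GS = V_G = 1.71 V, so V_ov = 1.71 − 0.861 = 0.849 V.
Assume saturation: I_D = ½ k_n V_ov² = 0.5 × 3.54 × 0.849² = 1.28 mA, giving V_DS = V_DD − I_D R_D = 15.7 − 1.28 × 42 = -37.9 V.
But -37.9 V < V_ov = 0.849 V, so the device is actually in triode.
In triode I_D = k_n[V_ov V_DS − ½ V_DS²] and I_D = (V_DD − V_DS)/R_D. Equating: 74.3 V_DS² − 127.2 V_DS + 15.7 = 0, giving V_DS = 0.134 V (the root below V_ov).
I_D = (15.7 − 0.134) / 42 = 0.371 mA.

I_D = 0.371 mA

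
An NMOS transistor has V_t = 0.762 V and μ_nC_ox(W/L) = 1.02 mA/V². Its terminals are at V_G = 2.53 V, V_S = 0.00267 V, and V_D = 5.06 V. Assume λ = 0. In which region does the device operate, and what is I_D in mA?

Saturation; I_D = 1.59 mA

V_GS = V_G − V_S = 2.53 − 0.00267 = 2.53 V; V_DS = V_D − V_S = 5.06 − 0.00267 = 5.06 V.
V_ov = V_GS − V_t = 2.53 − 0.762 = 1.77 V.
Since V_DS = 5.06 V ≥ V_ov = 1.77 V, the device is in saturation.
I_D = ½ k_n V_ov² = 0.5 × 1.02 × 1.77² = 1.59 mA.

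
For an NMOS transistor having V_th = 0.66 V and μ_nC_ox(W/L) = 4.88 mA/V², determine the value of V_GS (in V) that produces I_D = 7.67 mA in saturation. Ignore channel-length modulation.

In saturation I_D = ½ k_n (V_GS − V_th)², so V_GS − V_th = √(2 I_D / k_n) = √(2 × 7.67 / 4.88) = 1.77 V.
V_GS = 0.66 + 1.77 = 2.43 V.

V_GS = 2.43 V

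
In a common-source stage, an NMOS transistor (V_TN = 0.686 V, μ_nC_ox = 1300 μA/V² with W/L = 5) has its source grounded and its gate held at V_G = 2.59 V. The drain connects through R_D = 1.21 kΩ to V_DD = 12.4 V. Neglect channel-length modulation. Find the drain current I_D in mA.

I_D = 9.38 mA

V_GS = V_G = 2.59 V, so V_ov = 2.59 − 0.686 = 1.9 V.
k_n = μ_nC_ox · (W/L) = 6.5 mA/V².
Assume saturation: I_D = ½ k_n V_ov² = 0.5 × 6.5 × 1.9² = 11.8 mA, giving V_DS = V_DD − I_D R_D = 12.4 − 11.8 × 1.21 = -1.86 V.
But -1.86 V < V_ov = 1.9 V, so the device is actually in triode.
In triode I_D = k_n[V_ov V_DS − ½ V_DS²] and I_D = (V_DD − V_DS)/R_D. Equating: 3.93 V_DS² − 15.97 V_DS + 12.4 = 0, giving V_DS = 1.05 V (the root below V_ov).
I_D = (12.4 − 1.05) / 1.21 = 9.38 mA.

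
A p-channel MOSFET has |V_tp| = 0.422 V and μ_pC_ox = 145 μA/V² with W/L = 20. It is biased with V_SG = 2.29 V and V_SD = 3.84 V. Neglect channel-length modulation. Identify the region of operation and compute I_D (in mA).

Saturation; I_D = 5.06 mA

k_p = μ_pC_ox · (W/L) = 2.9 mA/V².
V_ov = V_SG − |V_tp| = 2.29 − 0.422 = 1.87 V.
Since V_SD = 3.84 V ≥ V_ov = 1.87 V, the device is in saturation.
I_D = ½ k_p V_ov² = 0.5 × 2.9 × 1.87² = 5.06 mA.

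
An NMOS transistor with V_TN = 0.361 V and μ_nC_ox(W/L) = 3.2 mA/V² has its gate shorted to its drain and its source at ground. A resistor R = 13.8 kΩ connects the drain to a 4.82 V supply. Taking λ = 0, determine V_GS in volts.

With gate tied to drain, V_GS = V_DS ≥ V_GS − V_TN, so the device is in saturation.
KCL at the drain: ½ k_n (V_GS − V_TN)² = (V_DD − V_GS)/R.
Let x = V_GS − 0.361. Then 22.1 x² + x − 4.459 = 0, giving x = 0.427 V (positive root), so V_GS = 0.788 V.
I_D = (V_DD − V_GS)/R = (4.82 − 0.788) / 13.8 = 0.292 mA.

V_GS = 0.788 V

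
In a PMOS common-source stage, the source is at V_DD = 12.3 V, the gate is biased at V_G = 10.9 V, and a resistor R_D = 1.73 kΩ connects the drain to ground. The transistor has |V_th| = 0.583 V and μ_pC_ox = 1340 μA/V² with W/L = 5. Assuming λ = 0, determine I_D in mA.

V_SG = V_DD − V_G = 12.3 − 10.9 = 1.4 V, so V_ov = 1.4 − 0.583 = 0.817 V.
k_p = μ_pC_ox · (W/L) = 6.7 mA/V².
Assume saturation: I_D = ½ k_p V_ov² = 0.5 × 6.7 × 0.817² = 2.24 mA, giving V_SD = V_DD − I_D R_D = 12.3 − 2.24 × 1.73 = 8.43 V.
V_SD = 8.43 V ≥ V_ov = 0.817 V, confirming saturation.

I_D = 2.24 mA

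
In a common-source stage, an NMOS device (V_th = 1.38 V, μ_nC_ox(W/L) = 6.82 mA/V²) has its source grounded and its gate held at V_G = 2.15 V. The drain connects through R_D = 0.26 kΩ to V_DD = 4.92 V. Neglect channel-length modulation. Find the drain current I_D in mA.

V_GS = V_G = 2.15 V, so V_ov = 2.15 − 1.38 = 0.77 V.
Assume saturation: I_D = ½ k_n V_ov² = 0.5 × 6.82 × 0.77² = 2.02 mA, giving V_DS = V_DD − I_D R_D = 4.92 − 2.02 × 0.26 = 4.39 V.
V_DS = 4.39 V ≥ V_ov = 0.77 V, confirming saturation.

I_D = 2.02 mA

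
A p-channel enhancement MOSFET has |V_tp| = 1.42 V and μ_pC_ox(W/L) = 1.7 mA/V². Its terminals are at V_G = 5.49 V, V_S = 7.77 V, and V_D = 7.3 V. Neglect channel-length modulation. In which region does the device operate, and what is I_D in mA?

V_SG = V_S − V_G = 7.77 − 5.49 = 2.28 V; V_SD = V_S − V_D = 7.77 − 7.3 = 0.47 V.
V_ov = V_SG − |V_tp| = 2.28 − 1.42 = 0.86 V.
Since V_SD = 0.47 V < V_ov = 0.86 V, the device is in the triode region.
I_D = k_p [V_ov · V_SD − ½ V_SD²] = 1.7 × [0.86 × 0.47 − 0.5 × 0.47²] = 0.499 mA.

Triode; I_D = 0.499 mA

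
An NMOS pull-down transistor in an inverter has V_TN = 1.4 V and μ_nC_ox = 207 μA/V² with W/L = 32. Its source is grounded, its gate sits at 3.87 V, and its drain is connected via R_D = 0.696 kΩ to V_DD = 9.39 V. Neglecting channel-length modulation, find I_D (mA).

V_GS = V_G = 3.87 V, so V_ov = 3.87 − 1.4 = 2.47 V.
k_n = μ_nC_ox · (W/L) = 6.624 mA/V².
Assume saturation: I_D = ½ k_n V_ov² = 0.5 × 6.624 × 2.47² = 20.2 mA, giving V_DS = V_DD − I_D R_D = 9.39 − 20.2 × 0.696 = -4.67 V.
But -4.67 V < V_ov = 2.47 V, so the device is actually in triode.
In triode I_D = k_n[V_ov V_DS − ½ V_DS²] and I_D = (V_DD − V_DS)/R_D. Equating: 2.31 V_DS² − 12.39 V_DS + 9.39 = 0, giving V_DS = 0.913 V (the root below V_ov).
I_D = (9.39 − 0.913) / 0.696 = 12.2 mA.

I_D = 12.2 mA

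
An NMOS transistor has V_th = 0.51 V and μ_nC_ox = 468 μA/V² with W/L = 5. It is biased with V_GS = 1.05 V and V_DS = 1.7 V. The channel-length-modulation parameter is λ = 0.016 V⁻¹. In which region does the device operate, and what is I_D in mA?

k_n = μ_nC_ox · (W/L) = 2.34 mA/V².
V_ov = V_GS − V_th = 1.05 − 0.51 = 0.54 V.
Since V_DS = 1.7 V ≥ V_ov = 0.54 V, the device is in saturation.
I_D = ½ k_n V_ov² (1 + λ V_DS) = 0.5 × 2.34 × 0.54² × (1 + 0.016 × 1.7) = 0.35 mA.

Saturation; I_D = 0.350 mA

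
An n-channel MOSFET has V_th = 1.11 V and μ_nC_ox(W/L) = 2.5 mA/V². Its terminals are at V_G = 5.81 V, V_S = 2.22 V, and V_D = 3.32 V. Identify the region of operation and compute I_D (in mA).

Triode; I_D = 5.31 mA

V_GS = V_G − V_S = 5.81 − 2.22 = 3.59 V; V_DS = V_D − V_S = 3.32 − 2.22 = 1.1 V.
V_ov = V_GS − V_th = 3.59 − 1.11 = 2.48 V.
Since V_DS = 1.1 V < V_ov = 2.48 V, the device is in the triode region.
I_D = k_n [V_ov · V_DS − ½ V_DS²] = 2.5 × [2.48 × 1.1 − 0.5 × 1.1²] = 5.31 mA.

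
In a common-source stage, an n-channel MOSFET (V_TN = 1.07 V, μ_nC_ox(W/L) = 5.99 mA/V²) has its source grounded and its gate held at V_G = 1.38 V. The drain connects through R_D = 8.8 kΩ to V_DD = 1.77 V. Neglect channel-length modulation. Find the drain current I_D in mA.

V_GS = V_G = 1.38 V, so V_ov = 1.38 − 1.07 = 0.31 V.
Assume saturation: I_D = ½ k_n V_ov² = 0.5 × 5.99 × 0.31² = 0.288 mA, giving V_DS = V_DD − I_D R_D = 1.77 − 0.288 × 8.8 = -0.763 V.
But -0.763 V < V_ov = 0.31 V, so the device is actually in triode.
In triode I_D = k_n[V_ov V_DS − ½ V_DS²] and I_D = (V_DD − V_DS)/R_D. Equating: 26.4 V_DS² − 17.34 V_DS + 1.77 = 0, giving V_DS = 0.126 V (the root below V_ov).
I_D = (1.77 − 0.126) / 8.8 = 0.187 mA.

I_D = 0.187 mA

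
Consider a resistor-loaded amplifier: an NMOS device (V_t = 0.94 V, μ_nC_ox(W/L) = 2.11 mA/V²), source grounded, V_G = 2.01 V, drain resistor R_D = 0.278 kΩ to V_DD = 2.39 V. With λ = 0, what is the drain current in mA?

V_GS = V_G = 2.01 V, so V_ov = 2.01 − 0.94 = 1.07 V.
Assume saturation: I_D = ½ k_n V_ov² = 0.5 × 2.11 × 1.07² = 1.21 mA, giving V_DS = V_DD − I_D R_D = 2.39 − 1.21 × 0.278 = 2.05 V.
V_DS = 2.05 V ≥ V_ov = 1.07 V, confirming saturation.

I_D = 1.21 mA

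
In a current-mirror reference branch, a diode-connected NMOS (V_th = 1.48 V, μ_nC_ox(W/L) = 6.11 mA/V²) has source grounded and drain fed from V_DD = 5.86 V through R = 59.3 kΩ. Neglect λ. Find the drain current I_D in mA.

With gate tied to drain, V_GS = V_DS ≥ V_GS − V_th, so the device is in saturation.
KCL at the drain: ½ k_n (V_GS − V_th)² = (V_DD − V_GS)/R.
Let x = V_GS − 1.48. Then 181 x² + x − 4.38 = 0, giving x = 0.153 V (positive root), so V_GS = 1.63 V.
I_D = (V_DD − V_GS)/R = (5.86 − 1.63) / 59.3 = 0.0713 mA.

I_D = 0.0713 mA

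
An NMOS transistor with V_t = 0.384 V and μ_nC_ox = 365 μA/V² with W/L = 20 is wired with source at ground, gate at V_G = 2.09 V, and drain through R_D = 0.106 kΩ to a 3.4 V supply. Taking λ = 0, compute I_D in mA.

V_GS = V_G = 2.09 V, so V_ov = 2.09 − 0.384 = 1.71 V.
k_n = μ_nC_ox · (W/L) = 7.3 mA/V².
Assume saturation: I_D = ½ k_n V_ov² = 0.5 × 7.3 × 1.71² = 10.6 mA, giving V_DS = V_DD − I_D R_D = 3.4 − 10.6 × 0.106 = 2.27 V.
V_DS = 2.27 V ≥ V_ov = 1.71 V, confirming saturation.

I_D = 10.6 mA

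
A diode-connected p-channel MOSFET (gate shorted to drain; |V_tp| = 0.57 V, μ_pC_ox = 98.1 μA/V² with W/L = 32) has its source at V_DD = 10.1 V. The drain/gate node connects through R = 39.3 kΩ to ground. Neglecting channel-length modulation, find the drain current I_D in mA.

With gate tied to drain, V_SG = V_SD ≥ V_SG − |V_tp|, so the device is in saturation.
k_p = μ_pC_ox · (W/L) = 3.139 mA/V².
KCL at the drain: ½ k_p (V_SG − |V_tp|)² = (V_DD − V_SG)/R.
Let x = V_SG − 0.57. Then 61.7 x² + x − 9.53 = 0, giving x = 0.385 V (positive root), so V_SG = 0.955 V.
I_D = (V_DD − V_SG)/R = (10.1 − 0.955) / 39.3 = 0.233 mA.

I_D = 0.233 mA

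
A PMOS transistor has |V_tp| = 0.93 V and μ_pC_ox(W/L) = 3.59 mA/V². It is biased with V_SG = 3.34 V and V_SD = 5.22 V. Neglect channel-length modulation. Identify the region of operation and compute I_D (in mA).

Saturation; I_D = 10.4 mA

V_ov = V_SG − |V_tp| = 3.34 − 0.93 = 2.41 V.
Since V_SD = 5.22 V ≥ V_ov = 2.41 V, the device is in saturation.
I_D = ½ k_p V_ov² = 0.5 × 3.59 × 2.41² = 10.4 mA.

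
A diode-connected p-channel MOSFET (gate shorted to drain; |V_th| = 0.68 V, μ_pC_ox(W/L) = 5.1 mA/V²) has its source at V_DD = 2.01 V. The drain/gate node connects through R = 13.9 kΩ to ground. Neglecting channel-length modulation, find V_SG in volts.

V_SG = 0.860 V

With gate tied to drain, V_SG = V_SD ≥ V_SG − |V_th|, so the device is in saturation.
KCL at the drain: ½ k_p (V_SG − |V_th|)² = (V_DD − V_SG)/R.
Let x = V_SG − 0.68. Then 35.4 x² + x − 1.33 = 0, giving x = 0.18 V (positive root), so V_SG = 0.86 V.
I_D = (V_DD − V_SG)/R = (2.01 − 0.86) / 13.9 = 0.0827 mA.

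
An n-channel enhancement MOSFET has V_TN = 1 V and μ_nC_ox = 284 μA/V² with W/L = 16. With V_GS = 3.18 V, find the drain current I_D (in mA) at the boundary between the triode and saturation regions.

At the boundary V_DS = V_ov = V_GS − V_TN = 3.18 − 1 = 2.18 V.
k_n = μ_nC_ox · (W/L) = 4.544 mA/V².
I_D = ½ k_n V_ov² = 0.5 × 4.544 × 2.18² = 10.8 mA.

I_D = 10.8 mA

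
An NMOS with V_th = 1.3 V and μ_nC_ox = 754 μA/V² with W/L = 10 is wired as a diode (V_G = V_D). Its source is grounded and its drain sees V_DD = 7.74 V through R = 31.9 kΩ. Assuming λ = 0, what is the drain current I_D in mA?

With gate tied to drain, V_GS = V_DS ≥ V_GS − V_th, so the device is in saturation.
k_n = μ_nC_ox · (W/L) = 7.54 mA/V².
KCL at the drain: ½ k_n (V_GS − V_th)² = (V_DD − V_GS)/R.
Let x = V_GS − 1.3. Then 120 x² + x − 6.44 = 0, giving x = 0.227 V (positive root), so V_GS = 1.53 V.
I_D = (V_DD − V_GS)/R = (7.74 − 1.53) / 31.9 = 0.195 mA.

I_D = 0.195 mA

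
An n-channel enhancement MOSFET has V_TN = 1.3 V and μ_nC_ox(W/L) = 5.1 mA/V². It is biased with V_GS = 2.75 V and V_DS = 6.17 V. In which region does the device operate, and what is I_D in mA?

Saturation; I_D = 5.36 mA

V_ov = V_GS − V_TN = 2.75 − 1.3 = 1.45 V.
Since V_DS = 6.17 V ≥ V_ov = 1.45 V, the device is in saturation.
I_D = ½ k_n V_ov² = 0.5 × 5.1 × 1.45² = 5.36 mA.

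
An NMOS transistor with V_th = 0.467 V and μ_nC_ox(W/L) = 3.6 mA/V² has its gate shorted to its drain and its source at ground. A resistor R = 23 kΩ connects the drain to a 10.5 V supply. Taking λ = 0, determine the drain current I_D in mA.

With gate tied to drain, V_GS = V_DS ≥ V_GS − V_th, so the device is in saturation.
KCL at the drain: ½ k_n (V_GS − V_th)² = (V_DD − V_GS)/R.
Let x = V_GS − 0.467. Then 41.4 x² + x − 10.03 = 0, giving x = 0.48 V (positive root), so V_GS = 0.947 V.
I_D = (V_DD − V_GS)/R = (10.5 − 0.947) / 23 = 0.415 mA.

I_D = 0.415 mA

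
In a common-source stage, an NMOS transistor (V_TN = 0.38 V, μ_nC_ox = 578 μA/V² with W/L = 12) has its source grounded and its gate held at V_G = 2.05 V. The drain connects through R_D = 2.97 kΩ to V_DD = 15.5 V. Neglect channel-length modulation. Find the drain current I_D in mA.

I_D = 5.05 mA

V_GS = V_G = 2.05 V, so V_ov = 2.05 − 0.38 = 1.67 V.
k_n = μ_nC_ox · (W/L) = 6.936 mA/V².
Assume saturation: I_D = ½ k_n V_ov² = 0.5 × 6.936 × 1.67² = 9.67 mA, giving V_DS = V_DD − I_D R_D = 15.5 − 9.67 × 2.97 = -13.2 V.
But -13.2 V < V_ov = 1.67 V, so the device is actually in triode.
In triode I_D = k_n[V_ov V_DS − ½ V_DS²] and I_D = (V_DD − V_DS)/R_D. Equating: 10.3 V_DS² − 35.4 V_DS + 15.5 = 0, giving V_DS = 0.515 V (the root below V_ov).
I_D = (15.5 − 0.515) / 2.97 = 5.05 mA.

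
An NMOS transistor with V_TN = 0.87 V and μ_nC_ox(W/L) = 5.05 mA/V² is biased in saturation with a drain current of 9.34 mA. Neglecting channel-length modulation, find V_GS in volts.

In saturation I_D = ½ k_n (V_GS − V_TN)², so V_GS − V_TN = √(2 I_D / k_n) = √(2 × 9.34 / 5.05) = 1.92 V.
V_GS = 0.87 + 1.92 = 2.79 V.

V_GS = 2.79 V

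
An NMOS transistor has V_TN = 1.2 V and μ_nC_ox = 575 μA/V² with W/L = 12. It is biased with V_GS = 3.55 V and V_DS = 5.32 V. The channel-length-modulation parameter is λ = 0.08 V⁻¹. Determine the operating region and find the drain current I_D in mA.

k_n = μ_nC_ox · (W/L) = 6.9 mA/V².
V_ov = V_GS − V_TN = 3.55 − 1.2 = 2.35 V.
Since V_DS = 5.32 V ≥ V_ov = 2.35 V, the device is in saturation.
I_D = ½ k_n V_ov² (1 + λ V_DS) = 0.5 × 6.9 × 2.35² × (1 + 0.08 × 5.32) = 27.2 mA.

Saturation; I_D = 27.2 mA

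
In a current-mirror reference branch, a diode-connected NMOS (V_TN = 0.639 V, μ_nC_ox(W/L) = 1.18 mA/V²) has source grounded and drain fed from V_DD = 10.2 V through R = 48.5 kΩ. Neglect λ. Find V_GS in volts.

With gate tied to drain, V_GS = V_DS ≥ V_GS − V_TN, so the device is in saturation.
KCL at the drain: ½ k_n (V_GS − V_TN)² = (V_DD − V_GS)/R.
Let x = V_GS − 0.639. Then 28.6 x² + x − 9.561 = 0, giving x = 0.561 V (positive root), so V_GS = 1.2 V.
I_D = (V_DD − V_GS)/R = (10.2 − 1.2) / 48.5 = 0.186 mA.

V_GS = 1.20 V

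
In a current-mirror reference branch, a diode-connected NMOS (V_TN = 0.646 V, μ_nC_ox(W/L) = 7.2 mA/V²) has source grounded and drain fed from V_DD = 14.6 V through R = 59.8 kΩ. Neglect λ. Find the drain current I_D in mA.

I_D = 0.229 mA

With gate tied to drain, V_GS = V_DS ≥ V_GS − V_TN, so the device is in saturation.
KCL at the drain: ½ k_n (V_GS − V_TN)² = (V_DD − V_GS)/R.
Let x = V_GS − 0.646. Then 215 x² + x − 13.95 = 0, giving x = 0.252 V (positive root), so V_GS = 0.898 V.
I_D = (V_DD − V_GS)/R = (14.6 − 0.898) / 59.8 = 0.229 mA.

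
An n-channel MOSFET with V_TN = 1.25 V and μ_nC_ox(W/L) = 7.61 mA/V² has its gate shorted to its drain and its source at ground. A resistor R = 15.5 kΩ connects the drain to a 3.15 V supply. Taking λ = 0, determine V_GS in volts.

With gate tied to drain, V_GS = V_DS ≥ V_GS − V_TN, so the device is in saturation.
KCL at the drain: ½ k_n (V_GS − V_TN)² = (V_DD − V_GS)/R.
Let x = V_GS − 1.25. Then 59 x² + x − 1.9 = 0, giving x = 0.171 V (positive root), so V_GS = 1.42 V.
I_D = (V_DD − V_GS)/R = (3.15 − 1.42) / 15.5 = 0.112 mA.

V_GS = 1.42 V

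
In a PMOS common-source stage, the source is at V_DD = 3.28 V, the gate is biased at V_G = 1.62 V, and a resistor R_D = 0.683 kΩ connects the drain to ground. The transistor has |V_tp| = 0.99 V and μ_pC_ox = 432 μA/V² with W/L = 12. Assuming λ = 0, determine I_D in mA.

I_D = 1.16 mA

V_SG = V_DD − V_G = 3.28 − 1.62 = 1.66 V, so V_ov = 1.66 − 0.99 = 0.67 V.
k_p = μ_pC_ox · (W/L) = 5.184 mA/V².
Assume saturation: I_D = ½ k_p V_ov² = 0.5 × 5.184 × 0.67² = 1.16 mA, giving V_SD = V_DD − I_D R_D = 3.28 − 1.16 × 0.683 = 2.49 V.
V_SD = 2.49 V ≥ V_ov = 0.67 V, confirming saturation.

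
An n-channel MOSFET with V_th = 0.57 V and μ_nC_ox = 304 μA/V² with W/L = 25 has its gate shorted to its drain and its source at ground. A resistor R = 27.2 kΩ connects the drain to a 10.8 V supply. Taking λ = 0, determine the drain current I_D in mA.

With gate tied to drain, V_GS = V_DS ≥ V_GS − V_th, so the device is in saturation.
k_n = μ_nC_ox · (W/L) = 7.6 mA/V².
KCL at the drain: ½ k_n (V_GS − V_th)² = (V_DD − V_GS)/R.
Let x = V_GS − 0.57. Then 103 x² + x − 10.23 = 0, giving x = 0.31 V (positive root), so V_GS = 0.88 V.
I_D = (V_DD − V_GS)/R = (10.8 − 0.88) / 27.2 = 0.365 mA.

I_D = 0.365 mA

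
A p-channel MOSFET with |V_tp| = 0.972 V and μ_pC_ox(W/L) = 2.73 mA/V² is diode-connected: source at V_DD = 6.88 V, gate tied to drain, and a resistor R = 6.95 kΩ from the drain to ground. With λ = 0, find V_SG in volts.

V_SG = 1.71 V

With gate tied to drain, V_SG = V_SD ≥ V_SG − |V_tp|, so the device is in saturation.
KCL at the drain: ½ k_p (V_SG − |V_tp|)² = (V_DD − V_SG)/R.
Let x = V_SG − 0.972. Then 9.49 x² + x − 5.908 = 0, giving x = 0.738 V (positive root), so V_SG = 1.71 V.
I_D = (V_DD − V_SG)/R = (6.88 − 1.71) / 6.95 = 0.744 mA.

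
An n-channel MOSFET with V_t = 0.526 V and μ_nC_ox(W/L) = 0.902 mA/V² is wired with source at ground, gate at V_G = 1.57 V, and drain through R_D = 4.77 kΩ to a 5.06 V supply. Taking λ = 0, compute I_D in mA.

V_GS = V_G = 1.57 V, so V_ov = 1.57 − 0.526 = 1.04 V.
Assume saturation: I_D = ½ k_n V_ov² = 0.5 × 0.902 × 1.04² = 0.492 mA, giving V_DS = V_DD − I_D R_D = 5.06 − 0.492 × 4.77 = 2.72 V.
V_DS = 2.72 V ≥ V_ov = 1.04 V, confirming saturation.

I_D = 0.492 mA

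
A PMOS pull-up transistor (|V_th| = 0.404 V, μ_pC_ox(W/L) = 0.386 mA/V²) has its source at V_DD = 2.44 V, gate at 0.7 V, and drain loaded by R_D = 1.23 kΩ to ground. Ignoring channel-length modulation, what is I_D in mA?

V_SG = V_DD − V_G = 2.44 − 0.7 = 1.74 V, so V_ov = 1.74 − 0.404 = 1.34 V.
Assume saturation: I_D = ½ k_p V_ov² = 0.5 × 0.386 × 1.34² = 0.344 mA, giving V_SD = V_DD − I_D R_D = 2.44 − 0.344 × 1.23 = 2.02 V.
V_SD = 2.02 V ≥ V_ov = 1.34 V, confirming saturation.

I_D = 0.344 mA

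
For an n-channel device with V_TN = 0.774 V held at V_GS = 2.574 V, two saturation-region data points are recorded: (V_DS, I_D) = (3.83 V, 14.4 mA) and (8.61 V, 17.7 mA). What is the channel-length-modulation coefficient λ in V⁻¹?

With V_GS fixed, I_D ∝ (1 + λ V_DS) in saturation, so I_D2/I_D1 = (1 + λ V_DS2)/(1 + λ V_DS1).
17.7/14.4 = 1.229 = (1 + 8.61 λ)/(1 + 3.83 λ).
Solving: λ (I_D1 V_DS2 − I_D2 V_DS1) = I_D2 − I_D1, so λ = (17.7 − 14.4) / (14.4 × 8.61 − 17.7 × 3.83) = 3.3 / 56.2 = 0.0587 V⁻¹.

λ = 0.0587 V⁻¹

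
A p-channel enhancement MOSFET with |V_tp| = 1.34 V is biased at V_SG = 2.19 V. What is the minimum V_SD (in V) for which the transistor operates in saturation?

The boundary between triode and saturation is V_SD = V_SG − |V_tp| = V_ov.
V_ov = 2.19 − 1.34 = 0.85 V.

V_SD,sat = 0.850 V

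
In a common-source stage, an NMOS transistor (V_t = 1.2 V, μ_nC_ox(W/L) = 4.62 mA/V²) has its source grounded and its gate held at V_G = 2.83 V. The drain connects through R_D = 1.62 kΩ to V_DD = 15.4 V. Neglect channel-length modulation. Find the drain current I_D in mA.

I_D = 6.14 mA

V_GS = V_G = 2.83 V, so V_ov = 2.83 − 1.2 = 1.63 V.
Assume saturation: I_D = ½ k_n V_ov² = 0.5 × 4.62 × 1.63² = 6.14 mA, giving V_DS = V_DD − I_D R_D = 15.4 − 6.14 × 1.62 = 5.46 V.
V_DS = 5.46 V ≥ V_ov = 1.63 V, confirming saturation.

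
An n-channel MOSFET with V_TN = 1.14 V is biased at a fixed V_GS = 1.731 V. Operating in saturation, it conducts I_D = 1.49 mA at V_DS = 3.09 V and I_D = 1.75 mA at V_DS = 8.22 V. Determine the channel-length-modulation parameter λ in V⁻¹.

λ = 0.0380 V⁻¹

With V_GS fixed, I_D ∝ (1 + λ V_DS) in saturation, so I_D2/I_D1 = (1 + λ V_DS2)/(1 + λ V_DS1).
1.75/1.49 = 1.174 = (1 + 8.22 λ)/(1 + 3.09 λ).
Solving: λ (I_D1 V_DS2 − I_D2 V_DS1) = I_D2 − I_D1, so λ = (1.75 − 1.49) / (1.49 × 8.22 − 1.75 × 3.09) = 0.26 / 6.84 = 0.038 V⁻¹.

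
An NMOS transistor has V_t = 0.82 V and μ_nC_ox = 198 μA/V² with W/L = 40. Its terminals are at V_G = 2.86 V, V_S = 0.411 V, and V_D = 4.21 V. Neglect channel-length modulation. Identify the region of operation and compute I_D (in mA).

V_GS = V_G − V_S = 2.86 − 0.411 = 2.45 V; V_DS = V_D − V_S = 4.21 − 0.411 = 3.8 V.
k_n = μ_nC_ox · (W/L) = 7.92 mA/V².
V_ov = V_GS − V_t = 2.45 − 0.82 = 1.63 V.
Since V_DS = 3.8 V ≥ V_ov = 1.63 V, the device is in saturation.
I_D = ½ k_n V_ov² = 0.5 × 7.92 × 1.63² = 10.5 mA.

Saturation; I_D = 10.5 mA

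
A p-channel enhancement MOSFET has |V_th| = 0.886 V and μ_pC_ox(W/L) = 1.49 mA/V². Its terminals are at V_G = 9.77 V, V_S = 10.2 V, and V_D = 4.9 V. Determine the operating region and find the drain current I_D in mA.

Cutoff; I_D = 0 mA

V_SG = V_S − V_G = 10.2 − 9.77 = 0.43 V; V_SD = V_S − V_D = 10.2 − 4.9 = 5.3 V.
V_SG = 0.43 V < |V_th| = 0.886 V, so the transistor is in cutoff.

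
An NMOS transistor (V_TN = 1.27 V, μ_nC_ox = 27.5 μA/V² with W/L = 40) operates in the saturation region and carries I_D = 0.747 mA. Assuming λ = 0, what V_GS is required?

V_GS = 2.44 V

k_n = μ_nC_ox · (W/L) = 1.1 mA/V².
In saturation I_D = ½ k_n (V_GS − V_TN)², so V_GS − V_TN = √(2 I_D / k_n) = √(2 × 0.747 / 1.1) = 1.17 V.
V_GS = 1.27 + 1.17 = 2.44 V.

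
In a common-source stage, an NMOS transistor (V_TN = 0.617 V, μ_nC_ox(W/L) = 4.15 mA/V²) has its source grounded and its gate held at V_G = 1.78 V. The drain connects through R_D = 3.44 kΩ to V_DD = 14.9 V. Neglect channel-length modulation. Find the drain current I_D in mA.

V_GS = V_G = 1.78 V, so V_ov = 1.78 − 0.617 = 1.16 V.
Assume saturation: I_D = ½ k_n V_ov² = 0.5 × 4.15 × 1.16² = 2.81 mA, giving V_DS = V_DD − I_D R_D = 14.9 − 2.81 × 3.44 = 5.25 V.
V_DS = 5.25 V ≥ V_ov = 1.16 V, confirming saturation.

I_D = 2.81 mA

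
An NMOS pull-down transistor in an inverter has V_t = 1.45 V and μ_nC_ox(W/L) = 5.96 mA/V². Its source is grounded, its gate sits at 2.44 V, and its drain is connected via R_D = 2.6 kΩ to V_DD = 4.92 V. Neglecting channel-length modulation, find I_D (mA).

I_D = 1.75 mA

V_GS = V_G = 2.44 V, so V_ov = 2.44 − 1.45 = 0.99 V.
Assume saturation: I_D = ½ k_n V_ov² = 0.5 × 5.96 × 0.99² = 2.92 mA, giving V_DS = V_DD − I_D R_D = 4.92 − 2.92 × 2.6 = -2.67 V.
But -2.67 V < V_ov = 0.99 V, so the device is actually in triode.
In triode I_D = k_n[V_ov V_DS − ½ V_DS²] and I_D = (V_DD − V_DS)/R_D. Equating: 7.75 V_DS² − 16.34 V_DS + 4.92 = 0, giving V_DS = 0.364 V (the root below V_ov).
I_D = (4.92 − 0.364) / 2.6 = 1.75 mA.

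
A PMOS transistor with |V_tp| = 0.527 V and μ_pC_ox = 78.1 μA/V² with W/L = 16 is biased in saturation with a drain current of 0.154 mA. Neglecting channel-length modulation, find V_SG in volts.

V_SG = 1.02 V

k_p = μ_pC_ox · (W/L) = 1.25 mA/V².
In saturation I_D = ½ k_p (V_SG − |V_tp|)², so V_SG − |V_tp| = √(2 I_D / k_p) = √(2 × 0.154 / 1.25) = 0.496 V.
V_SG = 0.527 + 0.496 = 1.02 V.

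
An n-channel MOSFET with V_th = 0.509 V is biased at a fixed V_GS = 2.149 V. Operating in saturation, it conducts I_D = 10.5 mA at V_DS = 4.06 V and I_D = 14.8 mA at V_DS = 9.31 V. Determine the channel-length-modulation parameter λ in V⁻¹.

λ = 0.114 V⁻¹

With V_GS fixed, I_D ∝ (1 + λ V_DS) in saturation, so I_D2/I_D1 = (1 + λ V_DS2)/(1 + λ V_DS1).
14.8/10.5 = 1.41 = (1 + 9.31 λ)/(1 + 4.06 λ).
Solving: λ (I_D1 V_DS2 − I_D2 V_DS1) = I_D2 − I_D1, so λ = (14.8 − 10.5) / (10.5 × 9.31 − 14.8 × 4.06) = 4.3 / 37.7 = 0.114 V⁻¹.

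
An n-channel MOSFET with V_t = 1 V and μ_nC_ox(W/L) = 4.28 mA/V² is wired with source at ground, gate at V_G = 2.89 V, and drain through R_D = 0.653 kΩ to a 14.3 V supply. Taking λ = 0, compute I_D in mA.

V_GS = V_G = 2.89 V, so V_ov = 2.89 − 1 = 1.89 V.
Assume saturation: I_D = ½ k_n V_ov² = 0.5 × 4.28 × 1.89² = 7.64 mA, giving V_DS = V_DD − I_D R_D = 14.3 − 7.64 × 0.653 = 9.31 V.
V_DS = 9.31 V ≥ V_ov = 1.89 V, confirming saturation.

I_D = 7.64 mA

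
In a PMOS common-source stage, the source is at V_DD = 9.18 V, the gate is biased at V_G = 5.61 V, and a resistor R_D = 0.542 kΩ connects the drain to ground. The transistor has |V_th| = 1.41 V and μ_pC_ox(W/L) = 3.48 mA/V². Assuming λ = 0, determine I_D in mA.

V_SG = V_DD − V_G = 9.18 − 5.61 = 3.57 V, so V_ov = 3.57 − 1.41 = 2.16 V.
Assume saturation: I_D = ½ k_p V_ov² = 0.5 × 3.48 × 2.16² = 8.12 mA, giving V_SD = V_DD − I_D R_D = 9.18 − 8.12 × 0.542 = 4.78 V.
V_SD = 4.78 V ≥ V_ov = 2.16 V, confirming saturation.

I_D = 8.12 mA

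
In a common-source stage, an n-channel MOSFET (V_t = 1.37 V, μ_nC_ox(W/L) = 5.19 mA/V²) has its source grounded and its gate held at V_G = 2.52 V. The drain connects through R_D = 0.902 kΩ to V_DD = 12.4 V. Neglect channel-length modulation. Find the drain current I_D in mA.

I_D = 3.43 mA

V_GS = V_G = 2.52 V, so V_ov = 2.52 − 1.37 = 1.15 V.
Assume saturation: I_D = ½ k_n V_ov² = 0.5 × 5.19 × 1.15² = 3.43 mA, giving V_DS = V_DD − I_D R_D = 12.4 − 3.43 × 0.902 = 9.3 V.
V_DS = 9.3 V ≥ V_ov = 1.15 V, confirming saturation.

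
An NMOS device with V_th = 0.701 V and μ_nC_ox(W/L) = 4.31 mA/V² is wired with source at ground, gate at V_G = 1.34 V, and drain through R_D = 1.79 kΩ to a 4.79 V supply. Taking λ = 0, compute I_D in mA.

I_D = 0.880 mA

V_GS = V_G = 1.34 V, so V_ov = 1.34 − 0.701 = 0.639 V.
Assume saturation: I_D = ½ k_n V_ov² = 0.5 × 4.31 × 0.639² = 0.88 mA, giving V_DS = V_DD − I_D R_D = 4.79 − 0.88 × 1.79 = 3.21 V.
V_DS = 3.21 V ≥ V_ov = 0.639 V, confirming saturation.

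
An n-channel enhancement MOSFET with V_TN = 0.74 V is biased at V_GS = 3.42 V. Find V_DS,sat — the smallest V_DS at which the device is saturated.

The boundary between triode and saturation is V_DS = V_GS − V_TN = V_ov.
V_ov = 3.42 − 0.74 = 2.68 V.

V_DS,sat = 2.68 V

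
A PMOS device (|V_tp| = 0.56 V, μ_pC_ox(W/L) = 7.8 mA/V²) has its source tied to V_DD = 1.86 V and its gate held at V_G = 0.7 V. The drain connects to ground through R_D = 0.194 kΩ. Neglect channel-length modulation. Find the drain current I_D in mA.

V_SG = V_DD − V_G = 1.86 − 0.7 = 1.16 V, so V_ov = 1.16 − 0.56 = 0.6 V.
Assume saturation: I_D = ½ k_p V_ov² = 0.5 × 7.8 × 0.6² = 1.4 mA, giving V_SD = V_DD − I_D R_D = 1.86 − 1.4 × 0.194 = 1.59 V.
V_SD = 1.59 V ≥ V_ov = 0.6 V, confirming saturation.

I_D = 1.40 mA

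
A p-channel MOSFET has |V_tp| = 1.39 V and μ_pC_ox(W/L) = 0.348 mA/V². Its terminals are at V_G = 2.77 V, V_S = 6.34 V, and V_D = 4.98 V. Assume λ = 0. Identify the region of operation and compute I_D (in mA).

V_SG = V_S − V_G = 6.34 − 2.77 = 3.57 V; V_SD = V_S − V_D = 6.34 − 4.98 = 1.36 V.
V_ov = V_SG − |V_tp| = 3.57 − 1.39 = 2.18 V.
Since V_SD = 1.36 V < V_ov = 2.18 V, the device is in the triode region.
I_D = k_p [V_ov · V_SD − ½ V_SD²] = 0.348 × [2.18 × 1.36 − 0.5 × 1.36²] = 0.71 mA.

Triode; I_D = 0.710 mA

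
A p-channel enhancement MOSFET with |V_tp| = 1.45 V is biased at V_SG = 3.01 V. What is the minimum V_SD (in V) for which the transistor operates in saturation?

The boundary between triode and saturation is V_SD = V_SG − |V_tp| = V_ov.
V_ov = 3.01 − 1.45 = 1.56 V.

V_SD,sat = 1.56 V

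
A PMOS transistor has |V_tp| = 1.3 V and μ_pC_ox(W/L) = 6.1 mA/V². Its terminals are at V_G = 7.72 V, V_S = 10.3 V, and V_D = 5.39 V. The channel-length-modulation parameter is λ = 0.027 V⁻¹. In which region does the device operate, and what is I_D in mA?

V_SG = V_S − V_G = 10.3 − 7.72 = 2.58 V; V_SD = V_S − V_D = 10.3 − 5.39 = 4.91 V.
V_ov = V_SG − |V_tp| = 2.58 − 1.3 = 1.28 V.
Since V_SD = 4.91 V ≥ V_ov = 1.28 V, the device is in saturation.
I_D = ½ k_p V_ov² (1 + λ V_SD) = 0.5 × 6.1 × 1.28² × (1 + 0.027 × 4.91) = 5.66 mA.

Saturation; I_D = 5.66 mA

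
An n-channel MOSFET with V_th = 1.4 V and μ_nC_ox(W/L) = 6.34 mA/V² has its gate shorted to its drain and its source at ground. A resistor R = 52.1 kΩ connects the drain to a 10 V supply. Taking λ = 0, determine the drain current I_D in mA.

With gate tied to drain, V_GS = V_DS ≥ V_GS − V_th, so the device is in saturation.
KCL at the drain: ½ k_n (V_GS − V_th)² = (V_DD − V_GS)/R.
Let x = V_GS − 1.4. Then 165 x² + x − 8.6 = 0, giving x = 0.225 V (positive root), so V_GS = 1.63 V.
I_D = (V_DD − V_GS)/R = (10 − 1.63) / 52.1 = 0.161 mA.

I_D = 0.161 mA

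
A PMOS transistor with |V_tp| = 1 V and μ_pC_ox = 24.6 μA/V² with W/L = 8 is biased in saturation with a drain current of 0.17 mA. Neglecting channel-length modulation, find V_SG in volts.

k_p = μ_pC_ox · (W/L) = 0.1968 mA/V².
In saturation I_D = ½ k_p (V_SG − |V_tp|)², so V_SG − |V_tp| = √(2 I_D / k_p) = √(2 × 0.17 / 0.1968) = 1.31 V.
V_SG = 1 + 1.31 = 2.31 V.

V_SG = 2.31 V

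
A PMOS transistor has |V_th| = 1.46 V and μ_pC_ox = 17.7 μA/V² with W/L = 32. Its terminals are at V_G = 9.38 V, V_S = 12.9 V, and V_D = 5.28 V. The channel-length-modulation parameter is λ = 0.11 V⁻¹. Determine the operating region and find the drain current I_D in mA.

V_SG = V_S − V_G = 12.9 − 9.38 = 3.52 V; V_SD = V_S − V_D = 12.9 − 5.28 = 7.62 V.
k_p = μ_pC_ox · (W/L) = 0.5664 mA/V².
V_ov = V_SG − |V_th| = 3.52 − 1.46 = 2.06 V.
Since V_SD = 7.62 V ≥ V_ov = 2.06 V, the device is in saturation.
I_D = ½ k_p V_ov² (1 + λ V_SD) = 0.5 × 0.5664 × 2.06² × (1 + 0.11 × 7.62) = 2.21 mA.

Saturation; I_D = 2.21 mA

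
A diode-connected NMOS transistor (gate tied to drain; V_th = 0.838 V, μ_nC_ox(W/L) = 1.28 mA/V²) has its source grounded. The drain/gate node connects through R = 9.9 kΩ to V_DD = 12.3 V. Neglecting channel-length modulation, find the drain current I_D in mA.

I_D = 1.03 mA

With gate tied to drain, V_GS = V_DS ≥ V_GS − V_th, so the device is in saturation.
KCL at the drain: ½ k_n (V_GS − V_th)² = (V_DD − V_GS)/R.
Let x = V_GS − 0.838. Then 6.34 x² + x − 11.46 = 0, giving x = 1.27 V (positive root), so V_GS = 2.11 V.
I_D = (V_DD − V_GS)/R = (12.3 − 2.11) / 9.9 = 1.03 mA.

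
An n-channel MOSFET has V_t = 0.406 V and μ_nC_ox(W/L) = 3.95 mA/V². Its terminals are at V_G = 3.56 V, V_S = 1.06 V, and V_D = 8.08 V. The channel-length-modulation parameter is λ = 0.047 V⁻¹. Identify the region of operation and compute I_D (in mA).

Saturation; I_D = 11.5 mA

V_GS = V_G − V_S = 3.56 − 1.06 = 2.5 V; V_DS = V_D − V_S = 8.08 − 1.06 = 7.02 V.
V_ov = V_GS − V_t = 2.5 − 0.406 = 2.09 V.
Since V_DS = 7.02 V ≥ V_ov = 2.09 V, the device is in saturation.
I_D = ½ k_n V_ov² (1 + λ V_DS) = 0.5 × 3.95 × 2.09² × (1 + 0.047 × 7.02) = 11.5 mA.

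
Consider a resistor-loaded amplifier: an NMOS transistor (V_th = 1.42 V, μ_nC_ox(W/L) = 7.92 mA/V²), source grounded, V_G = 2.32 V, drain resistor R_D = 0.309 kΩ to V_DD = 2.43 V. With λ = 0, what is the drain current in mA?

I_D = 3.21 mA

V_GS = V_G = 2.32 V, so V_ov = 2.32 − 1.42 = 0.9 V.
Assume saturation: I_D = ½ k_n V_ov² = 0.5 × 7.92 × 0.9² = 3.21 mA, giving V_DS = V_DD − I_D R_D = 2.43 − 3.21 × 0.309 = 1.44 V.
V_DS = 1.44 V ≥ V_ov = 0.9 V, confirming saturation.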